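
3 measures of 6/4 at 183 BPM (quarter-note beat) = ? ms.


Let's work it out.
Quarter-note beat duration = 60000 / 183 ms
Beats per measure (6/4) = 6
One measure = 6 × 60000 / 183 = 360000 / 183 ms
3 measures = 3 × 360000 / 183 = 1080000 / 183
= 5901.6 ms


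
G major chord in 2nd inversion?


Root position: G B D
2nd inversion: move root and 3rd up an octave
Bass note: D
Notes (bottom to top) = D G B


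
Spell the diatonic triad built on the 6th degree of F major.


Solution.
F major scale: F G A Bb C D E
Diatonic triad on degree 6 stacks scale notes 6, 1, 3: D F A
D→F = 3 semitones; D→A = 7 semitones → minor triad
= D F A (minor)


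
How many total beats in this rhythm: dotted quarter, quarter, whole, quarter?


Solution.
Beat values:
  dotted quarter = 1.5 beats
  quarter = 1 beat
  whole = 4 beats
  quarter = 1 beat
Sum = 1.5 + 1 + 4 + 1
= 7.5 beats


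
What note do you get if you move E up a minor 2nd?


minor 2nd: 2 letter names, 1 semitones
Letter: E + 1 → F
Pitch: E + 1 semitones, spelled as an F → F
= F


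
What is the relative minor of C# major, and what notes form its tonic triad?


Reasoning:
The relative minor shares the major's key signature and starts on its 6th degree
6th degree = a major 6th above the tonic; a major 6th above C# is A#
→ relative minor of C# major is A# minor
Tonic triad of A# minor = root + minor 3rd + perfect 5th = A# C# E#
= A# minor; triad = A# C# E#


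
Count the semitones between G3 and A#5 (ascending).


Let's work it out.
Absolute semitone position = octave×12 + chromatic position
G3: 3×12 + 7 = 43
A#5: 5×12 + 10 = 70
Difference = 70 - 43 = 27
= 27 semitones


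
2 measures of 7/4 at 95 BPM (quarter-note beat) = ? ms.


Let's work it out.
Quarter-note beat duration = 60000 / 95 ms
Beats per measure (7/4) = 7
One measure = 7 × 60000 / 95 = 420000 / 95 ms
2 measures = 2 × 420000 / 95 = 840000 / 95
= 8842.1 ms


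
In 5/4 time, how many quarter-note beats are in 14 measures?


Step by step:
Time signature 5/4: the bottom number 4 means the quarter note gets one count
The top number 5 means 5 quarter-note beats per measure
Total = 5 × 14 measures
= 70 quarter-note beats


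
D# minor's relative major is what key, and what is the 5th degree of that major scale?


The relative major shares the key signature and is a minor 3rd above the minor tonic
A minor 3rd above D# is F#
→ relative major of D# minor is F# major
F# major scale: F# G# A# B C# D# E#
= F# major; 5th degree = C#


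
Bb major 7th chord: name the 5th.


Solution.
Major 7th chord = root + major 3rd + perfect 5th + major 7th
Seventh chords stack in thirds, so the letter names are B-D-F-A
Root: Bb
Major 3rd above Bb: D
Perfect 5th above Bb: F
Major 7th above Bb: A
The 5th = F


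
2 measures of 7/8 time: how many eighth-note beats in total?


Time signature 7/8: the bottom number 8 means the eighth note gets one count
The top number 7 means 7 eighth-note beats per measure
Total = 7 × 2 measures
= 14 eighth-note beats


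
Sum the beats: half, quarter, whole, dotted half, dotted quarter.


Beat values:
  half = 2 beats
  quarter = 1 beat
  whole = 4 beats
  dotted half = 3 beats
  dotted quarter = 1.5 beats
Sum = 2 + 1 + 4 + 3 + 1.5
= 11.5 beats


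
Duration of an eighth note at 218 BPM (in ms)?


Solution.
One quarter-note beat = 60000 / BPM = 60000 / 218 ms
Eighth note = 1/2 × quarter note
Duration = 1/2 × 60000 / 218 = 30000 / 218
= 137.6 ms


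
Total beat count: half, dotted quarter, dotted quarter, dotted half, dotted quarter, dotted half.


Solution.
Beat values:
  half = 2 beats
  dotted quarter = 1.5 beats
  dotted quarter = 1.5 beats
  dotted half = 3 beats
  dotted quarter = 1.5 beats
  dotted half = 3 beats
Sum = 2 + 1.5 + 1.5 + 3 + 1.5 + 3
= 12.5 beats


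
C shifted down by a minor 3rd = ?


minor 3rd: 3 letter names, 3 semitones
Letter: C - 2 → A
Pitch: C - 3 semitones, spelled as an A → A
= A


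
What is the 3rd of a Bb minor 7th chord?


Working:
Minor 7th chord = root + minor 3rd + perfect 5th + minor 7th
Seventh chords stack in thirds, so the letter names are B-D-F-A
Root: Bb
Minor 3rd above Bb: Db
Perfect 5th above Bb: F
Minor 7th above Bb: Ab
The 3rd = Db


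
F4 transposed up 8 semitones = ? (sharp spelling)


Reasoning:
F4: chromatic position 5 in octave 4 → absolute = 4×12 + 5 = 53
Transpose up 8: 53 + 8 = 61
61 = 5×12 + 1 → C# in octave 5
Result = C#5


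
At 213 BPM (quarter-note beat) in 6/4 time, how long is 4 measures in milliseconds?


Step by step:
Quarter-note beat duration = 60000 / 213 ms
Beats per measure (6/4) = 6
One measure = 6 × 60000 / 213 = 360000 / 213 ms
4 measures = 4 × 360000 / 213 = 1440000 / 213
= 6760.6 ms


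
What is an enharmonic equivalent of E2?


Enharmonic notes sound the same pitch but are spelled with different letter names
E and D## name the same pitch class
= D##2


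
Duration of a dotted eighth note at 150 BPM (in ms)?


Working:
One quarter-note beat = 60000 / BPM = 60000 / 150 ms
Dotted eighth note = 3/4 × quarter note
Duration = 3/4 × 60000 / 150 = 45000 / 150
= 300.0 ms


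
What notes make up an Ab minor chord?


Let's work it out.
Minor triad = root + minor 3rd (3 semitones) + perfect 5th (7 semitones)
A triad on Ab stacks thirds, so the chord tones use letter names A-C-E
Root: Ab
Minor 3rd above Ab: Cb
Perfect 5th above Ab: Eb
Chord = Ab Cb Eb


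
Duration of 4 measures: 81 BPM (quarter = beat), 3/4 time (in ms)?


Quarter-note beat duration = 60000 / 81 ms
Beats per measure (3/4) = 3
One measure = 3 × 60000 / 81 = 180000 / 81 ms
4 measures = 4 × 180000 / 81 = 720000 / 81
= 8888.9 ms


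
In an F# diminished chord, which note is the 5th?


Let's work it out.
Diminished triad = root + minor 3rd (3 semitones) + diminished 5th (6 semitones)
A triad on F# stacks thirds, so the chord tones use letter names F-A-C
Root: F#
Minor 3rd above F#: A
Diminished 5th above F#: C
The 5th = C


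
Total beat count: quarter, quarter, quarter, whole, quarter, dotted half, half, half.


Step by step:
Beat values:
  quarter = 1 beat
  quarter = 1 beat
  quarter = 1 beat
  whole = 4 beats
  quarter = 1 beat
  dotted half = 3 beats
  half = 2 beats
  half = 2 beats
Sum = 1 + 1 + 1 + 4 + 1 + 3 + 2 + 2
= 15 beats


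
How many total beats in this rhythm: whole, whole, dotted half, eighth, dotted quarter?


Working:
Beat values:
  whole = 4 beats
  whole = 4 beats
  dotted half = 3 beats
  eighth = 0.5 beats
  dotted quarter = 1.5 beats
Sum = 4 + 4 + 3 + 0.5 + 1.5
= 13 beats


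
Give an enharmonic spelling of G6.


Solution.
Enharmonic notes sound the same pitch but are spelled with different letter names
G and F## name the same pitch class
= F##6


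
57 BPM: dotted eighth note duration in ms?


One quarter-note beat = 60000 / BPM = 60000 / 57 ms
Dotted eighth note = 3/4 × quarter note
Duration = 3/4 × 60000 / 57 = 45000 / 57
= 789.5 ms


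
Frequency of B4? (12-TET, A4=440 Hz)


f = 440 × 2^(n/12) where n = semitones from A4
B4: 2 semitones from A4
f = 440 × 2^(2/12)
f = 493.88 Hz


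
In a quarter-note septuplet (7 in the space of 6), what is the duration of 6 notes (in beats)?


Reasoning:
Septuplet: 7 notes occupy the space of 6 quarter notes
Space = 6 × 1 = 6 beats
Each septuplet note = 6 / 7 = 6/7 beats
6 notes = 6 × 6/7 = 36/7
= 36/7 beats


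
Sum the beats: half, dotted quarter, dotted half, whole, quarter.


Step by step:
Beat values:
  half = 2 beats
  dotted quarter = 1.5 beats
  dotted half = 3 beats
  whole = 4 beats
  quarter = 1 beat
Sum = 2 + 1.5 + 3 + 4 + 1
= 11.5 beats


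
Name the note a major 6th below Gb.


Step by step:
A 6th spans 6 letter names, so from G we land on B
A major 6th = 9 semitones below Gb
Spell B at that pitch: Bbb
= Bbb


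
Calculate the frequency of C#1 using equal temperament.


Let's work it out.
f = 440 × 2^(n/12) where n = semitones from A4
C#1: -44 semitones from A4
f = 440 × 2^(-44/12)
f = 34.65 Hz


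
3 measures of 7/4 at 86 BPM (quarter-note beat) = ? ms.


Reasoning:
Quarter-note beat duration = 60000 / 86 ms
Beats per measure (7/4) = 7
One measure = 7 × 60000 / 86 = 420000 / 86 ms
3 measures = 3 × 420000 / 86 = 1260000 / 86
= 14651.2 ms


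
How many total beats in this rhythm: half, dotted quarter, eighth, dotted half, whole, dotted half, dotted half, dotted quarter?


Solution.
Beat values:
  half = 2 beats
  dotted quarter = 1.5 beats
  eighth = 0.5 beats
  dotted half = 3 beats
  whole = 4 beats
  dotted half = 3 beats
  dotted half = 3 beats
  dotted quarter = 1.5 beats
Sum = 2 + 1.5 + 0.5 + 3 + 4 + 3 + 3 + 1.5
= 18.5 beats


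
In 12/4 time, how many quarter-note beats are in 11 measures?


Solution.
Time signature 12/4: the bottom number 4 means the quarter note gets one count
The top number 12 means 12 quarter-note beats per measure
Total = 12 × 11 measures
= 132 quarter-note beats


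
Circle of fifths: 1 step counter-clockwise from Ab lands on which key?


Let's work it out.
Each counter-clockwise step moves down a perfect 5th (= up a perfect 4th)
From Ab: Ab → Db
= Db


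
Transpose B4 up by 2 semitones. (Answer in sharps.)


Step by step:
B4: chromatic position 11 in octave 4 → absolute = 4×12 + 11 = 59
Transpose up 2: 59 + 2 = 61
61 = 5×12 + 1 → C# in octave 5
Result = C#5


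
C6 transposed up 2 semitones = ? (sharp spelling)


Working:
C6: chromatic position 0 in octave 6 → absolute = 6×12 + 0 = 72
Transpose up 2: 72 + 2 = 74
74 = 6×12 + 2 → D in octave 6
Result = D6


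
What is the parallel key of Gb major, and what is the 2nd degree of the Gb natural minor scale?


Let's work it out.
Parallel keys share the same tonic but differ in mode
Gb major → parallel is Gb minor
Gb natural minor scale: Gb Ab Bbb Cb Db Ebb Fb
= Gb minor; 2nd degree = Ab


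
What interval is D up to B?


Step by step:
Letter names: D → B spans 6 letter names → a 6th
Semitones: D → B = 9 half-steps
A 6th of 9 semitones is a major 6th
= major 6th


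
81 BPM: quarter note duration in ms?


One quarter-note beat = 60000 / BPM = 60000 / 81 ms
Duration = 60000 / 81
= 740.7 ms


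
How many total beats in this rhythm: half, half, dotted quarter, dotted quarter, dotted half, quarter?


Solution.
Beat values:
  half = 2 beats
  half = 2 beats
  dotted quarter = 1.5 beats
  dotted quarter = 1.5 beats
  dotted half = 3 beats
  quarter = 1 beat
Sum = 2 + 2 + 1.5 + 1.5 + 3 + 1
= 11 beats


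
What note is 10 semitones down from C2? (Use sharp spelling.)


C2: chromatic position 0 in octave 2 → absolute = 2×12 + 0 = 24
Transpose down 10: 24 - 10 = 14
14 = 1×12 + 2 → D in octave 1
Result = D1


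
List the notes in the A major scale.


Let's work it out.
Major scale pattern: W-W-H-W-W-W-H (2-2-1-2-2-2-1 semitones)
Starting from A:
  A + 2 semitones → B
  B + 2 semitones → C#
  C# + 1 semitone → D
  D + 2 semitones → E
  E + 2 semitones → F#
  F# + 2 semitones → G#
  G# + 1 semitone → A
Scale = A B C# D E F# G#


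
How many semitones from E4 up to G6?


Working:
Absolute semitone position = octave×12 + chromatic position
E4: 4×12 + 4 = 52
G6: 6×12 + 7 = 79
Difference = 79 - 52 = 27
= 27 semitones


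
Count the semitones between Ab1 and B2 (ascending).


Solution.
Absolute semitone position = octave×12 + chromatic position
Ab1: 1×12 + 8 = 20
B2: 2×12 + 11 = 35
Difference = 35 - 20 = 15
= 15 semitones


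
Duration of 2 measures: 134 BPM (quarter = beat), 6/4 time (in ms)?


Step by step:
Quarter-note beat duration = 60000 / 134 ms
Beats per measure (6/4) = 6
One measure = 6 × 60000 / 134 = 360000 / 134 ms
2 measures = 2 × 360000 / 134 = 720000 / 134
= 5373.1 ms


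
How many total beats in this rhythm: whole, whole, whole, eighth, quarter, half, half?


Step by step:
Beat values:
  whole = 4 beats
  whole = 4 beats
  whole = 4 beats
  eighth = 0.5 beats
  quarter = 1 beat
  half = 2 beats
  half = 2 beats
Sum = 4 + 4 + 4 + 0.5 + 1 + 2 + 2
= 17.5 beats


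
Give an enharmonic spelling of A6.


Step by step:
Enharmonic notes sound the same pitch but are spelled with different letter names
A and G## name the same pitch class
= G##6


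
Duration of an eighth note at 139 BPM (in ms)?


Step by step:
One quarter-note beat = 60000 / BPM = 60000 / 139 ms
Eighth note = 1/2 × quarter note
Duration = 1/2 × 60000 / 139 = 30000 / 139
= 215.8 ms


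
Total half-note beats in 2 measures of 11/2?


Solution.
Time signature 11/2: the bottom number 2 means the half note gets one count
The top number 11 means 11 half-note beats per measure
Total = 11 × 2 measures
= 22 half-note beats


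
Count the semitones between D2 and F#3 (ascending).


Solution.
Absolute semitone position = octave×12 + chromatic position
D2: 2×12 + 2 = 26
F#3: 3×12 + 6 = 42
Difference = 42 - 26 = 16
= 16 semitones


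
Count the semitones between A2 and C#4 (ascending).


Step by step:
Absolute semitone position = octave×12 + chromatic position
A2: 2×12 + 9 = 33
C#4: 4×12 + 1 = 49
Difference = 49 - 33 = 16
= 16 semitones


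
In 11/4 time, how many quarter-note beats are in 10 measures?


Working:
Time signature 11/4: the bottom number 4 means the quarter note gets one count
The top number 11 means 11 quarter-note beats per measure
Total = 11 × 10 measures
= 110 quarter-note beats


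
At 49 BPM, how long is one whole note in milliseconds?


Solution.
One quarter-note beat = 60000 / BPM = 60000 / 49 ms
Whole note = 4 × quarter note
Duration = 4 × 60000 / 49 = 240000 / 49
= 4898.0 ms


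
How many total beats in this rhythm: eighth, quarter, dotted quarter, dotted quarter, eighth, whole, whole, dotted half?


Reasoning:
Beat values:
  eighth = 0.5 beats
  quarter = 1 beat
  dotted quarter = 1.5 beats
  dotted quarter = 1.5 beats
  eighth = 0.5 beats
  whole = 4 beats
  whole = 4 beats
  dotted half = 3 beats
Sum = 0.5 + 1 + 1.5 + 1.5 + 0.5 + 4 + 4 + 3
= 16 beats


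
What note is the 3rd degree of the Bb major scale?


Major scale pattern: W-W-H-W-W-W-H (2-2-1-2-2-2-1 semitones)
Starting from Bb:
  Bb + 2 semitones → C
  C + 2 semitones → D
  D + 1 semitone → Eb
  Eb + 2 semitones → F
  F + 2 semitones → G
  G + 2 semitones → A
  A + 1 semitone → Bb
Scale: Bb C D Eb F G A
Degree 3 = D


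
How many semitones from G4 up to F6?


Working:
Absolute semitone position = octave×12 + chromatic position
G4: 4×12 + 7 = 55
F6: 6×12 + 5 = 77
Difference = 77 - 55 = 22
= 22 semitones


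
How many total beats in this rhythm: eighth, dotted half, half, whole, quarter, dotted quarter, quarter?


Step by step:
Beat values:
  eighth = 0.5 beats
  dotted half = 3 beats
  half = 2 beats
  whole = 4 beats
  quarter = 1 beat
  dotted quarter = 1.5 beats
  quarter = 1 beat
Sum = 0.5 + 3 + 2 + 4 + 1 + 1.5 + 1
= 13 beats


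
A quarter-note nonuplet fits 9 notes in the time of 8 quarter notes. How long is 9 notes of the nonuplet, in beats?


Solution.
Nonuplet: 9 notes occupy the space of 8 quarter notes
Space = 8 × 1 = 8 beats
Each nonuplet note = 8 / 9 = 8/9 beats
9 notes = 9 × 8/9 = 8
= 8 beats


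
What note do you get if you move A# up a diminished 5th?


Reasoning:
diminished 5th: 5 letter names, 6 semitones
Letter: A + 4 → E
Pitch: A# + 6 semitones, spelled as an E → E
= E


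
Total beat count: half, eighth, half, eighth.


Let's work it out.
Beat values:
  half = 2 beats
  eighth = 0.5 beats
  half = 2 beats
  eighth = 0.5 beats
Sum = 2 + 0.5 + 2 + 0.5
= 5 beats


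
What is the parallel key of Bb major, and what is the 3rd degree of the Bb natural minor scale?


Step by step:
Parallel keys share the same tonic but differ in mode
Bb major → parallel is Bb minor
Bb natural minor scale: Bb C Db Eb F Gb Ab
= Bb minor; 3rd degree = Db


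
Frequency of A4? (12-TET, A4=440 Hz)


Reasoning:
f = 440 × 2^(n/12) where n = semitones from A4
A4: 0 semitones from A4
f = 440 × 2^(0/12)
f = 440.00 Hz


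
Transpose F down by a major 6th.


Step by step:
major 6th: 6 letter names, 9 semitones
Letter: F - 5 → A
Pitch: F - 9 semitones, spelled as an A → Ab
= Ab


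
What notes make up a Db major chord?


Step by step:
Major triad = root + major 3rd (4 semitones) + perfect 5th (7 semitones)
A triad on Db stacks thirds, so the chord tones use letter names D-F-A
Root: Db
Major 3rd above Db: F
Perfect 5th above Db: Ab
Chord = Db F Ab


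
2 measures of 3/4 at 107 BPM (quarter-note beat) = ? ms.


Solution.
Quarter-note beat duration = 60000 / 107 ms
Beats per measure (3/4) = 3
One measure = 3 × 60000 / 107 = 180000 / 107 ms
2 measures = 2 × 180000 / 107 = 360000 / 107
= 3364.5 ms


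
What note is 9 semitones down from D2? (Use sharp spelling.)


Working:
D2: chromatic position 2 in octave 2 → absolute = 2×12 + 2 = 26
Transpose down 9: 26 - 9 = 17
17 = 1×12 + 5 → F in octave 1
Result = F1


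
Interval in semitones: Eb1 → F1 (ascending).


Step by step:
Absolute semitone position = octave×12 + chromatic position
Eb1: 1×12 + 3 = 15
F1: 1×12 + 5 = 17
Difference = 17 - 15 = 2
= 2 semitones


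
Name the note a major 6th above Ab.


Let's work it out.
A 6th spans 6 letter names, so from A we land on F
A major 6th = 9 semitones above Ab
Spell F at that pitch: F
= F


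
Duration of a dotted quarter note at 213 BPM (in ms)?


Working:
One quarter-note beat = 60000 / BPM = 60000 / 213 ms
Dotted quarter note = 3/2 × quarter note
Duration = 3/2 × 60000 / 213 = 90000 / 213
= 422.5 ms


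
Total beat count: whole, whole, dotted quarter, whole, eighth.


Solution.
Beat values:
  whole = 4 beats
  whole = 4 beats
  dotted quarter = 1.5 beats
  whole = 4 beats
  eighth = 0.5 beats
Sum = 4 + 4 + 1.5 + 4 + 0.5
= 14 beats


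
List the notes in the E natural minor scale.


Step by step:
Natural minor scale pattern: W-H-W-W-H-W-W (2-1-2-2-1-2-2 semitones)
Starting from E:
  E + 2 semitones → F#
  F# + 1 semitone → G
  G + 2 semitones → A
  A + 2 semitones → B
  B + 1 semitone → C
  C + 2 semitones → D
  D + 2 semitones → E
Scale = E F# G A B C D


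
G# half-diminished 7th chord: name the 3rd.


Step by step:
Half-diminished 7th chord = root + minor 3rd + diminished 5th + minor 7th
Seventh chords stack in thirds, so the letter names are G-B-D-F
Root: G#
Minor 3rd above G#: B
Diminished 5th above G#: D
Minor 7th above G#: F#
The 3rd = B


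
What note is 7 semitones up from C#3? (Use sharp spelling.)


Let's work it out.
C#3: chromatic position 1 in octave 3 → absolute = 3×12 + 1 = 37
Transpose up 7: 37 + 7 = 44
44 = 3×12 + 8 → G# in octave 3
Result = G#3


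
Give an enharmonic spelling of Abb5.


Enharmonic notes sound the same pitch but are spelled with different letter names
Abb and G name the same pitch class
= G5


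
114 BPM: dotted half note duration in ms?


Solution.
One quarter-note beat = 60000 / BPM = 60000 / 114 ms
Dotted half note = 3 × quarter note
Duration = 3 × 60000 / 114 = 180000 / 114
= 1578.9 ms


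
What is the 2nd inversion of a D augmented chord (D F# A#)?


Root position: D F# A#
2nd inversion: move root and 3rd up an octave
Bass note: A#
Notes (bottom to top) = A# D F#


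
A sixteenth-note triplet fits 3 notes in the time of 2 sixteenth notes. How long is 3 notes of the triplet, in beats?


Solution.
Triplet: 3 notes occupy the space of 2 sixteenth notes
Space = 2 × 1/4 = 1/2 beats
Each triplet note = 1/2 / 3 = 1/6 beats
3 notes = 3 × 1/6 = 1/2
= 1/2 beats


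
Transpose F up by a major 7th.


Let's work it out.
major 7th: 7 letter names, 11 semitones
Letter: F + 6 → E
Pitch: F + 11 semitones, spelled as an E → E
= E


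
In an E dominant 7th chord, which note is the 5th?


Dominant 7th chord = root + major 3rd + perfect 5th + minor 7th
Seventh chords stack in thirds, so the letter names are E-G-B-D
Root: E
Major 3rd above E: G#
Perfect 5th above E: B
Minor 7th above E: D
The 5th = B


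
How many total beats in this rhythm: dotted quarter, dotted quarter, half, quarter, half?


Reasoning:
Beat values:
  dotted quarter = 1.5 beats
  dotted quarter = 1.5 beats
  half = 2 beats
  quarter = 1 beat
  half = 2 beats
Sum = 1.5 + 1.5 + 2 + 1 + 2
= 8 beats


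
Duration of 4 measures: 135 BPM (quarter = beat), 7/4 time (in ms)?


Quarter-note beat duration = 60000 / 135 ms
Beats per measure (7/4) = 7
One measure = 7 × 60000 / 135 = 420000 / 135 ms
4 measures = 4 × 420000 / 135 = 1680000 / 135
= 12444.4 ms


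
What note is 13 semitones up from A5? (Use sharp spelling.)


A5: chromatic position 9 in octave 5 → absolute = 5×12 + 9 = 69
Transpose up 13: 69 + 13 = 82
82 = 6×12 + 10 → A# in octave 6
Result = A#6


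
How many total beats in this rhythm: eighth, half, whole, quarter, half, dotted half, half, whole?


Let's work it out.
Beat values:
  eighth = 0.5 beats
  half = 2 beats
  whole = 4 beats
  quarter = 1 beat
  half = 2 beats
  dotted half = 3 beats
  half = 2 beats
  whole = 4 beats
Sum = 0.5 + 2 + 4 + 1 + 2 + 3 + 2 + 4
= 18.5 beats


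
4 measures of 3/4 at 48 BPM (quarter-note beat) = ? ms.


Quarter-note beat duration = 60000 / 48 ms
Beats per measure (3/4) = 3
One measure = 3 × 60000 / 48 = 180000 / 48 ms
4 measures = 4 × 180000 / 48 = 720000 / 48
= 15000.0 ms


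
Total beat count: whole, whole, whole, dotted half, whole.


Reasoning:
Beat values:
  whole = 4 beats
  whole = 4 beats
  whole = 4 beats
  dotted half = 3 beats
  whole = 4 beats
Sum = 4 + 4 + 4 + 3 + 4
= 19 beats


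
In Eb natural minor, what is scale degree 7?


Natural minor scale pattern: W-H-W-W-H-W-W (2-1-2-2-1-2-2 semitones)
Starting from Eb:
  Eb + 2 semitones → F
  F + 1 semitone → Gb
  Gb + 2 semitones → Ab
  Ab + 2 semitones → Bb
  Bb + 1 semitone → Cb
  Cb + 2 semitones → Db
  Db + 2 semitones → Eb
Scale: Eb F Gb Ab Bb Cb Db
Degree 7 = Db


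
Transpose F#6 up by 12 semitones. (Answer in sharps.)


F#6: chromatic position 6 in octave 6 → absolute = 6×12 + 6 = 78
Transpose up 12: 78 + 12 = 90
90 = 7×12 + 6 → F# in octave 7
Result = F#7


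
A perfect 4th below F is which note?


Working:
A 4th spans 4 letter names, so from F we land on C
A perfect 4th = 5 semitones below F
Spell C at that pitch: C
= C


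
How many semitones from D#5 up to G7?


Absolute semitone position = octave×12 + chromatic position
D#5: 5×12 + 3 = 63
G7: 7×12 + 7 = 91
Difference = 91 - 63 = 28
= 28 semitones


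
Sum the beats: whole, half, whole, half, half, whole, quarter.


Let's work it out.
Beat values:
  whole = 4 beats
  half = 2 beats
  whole = 4 beats
  half = 2 beats
  half = 2 beats
  whole = 4 beats
  quarter = 1 beat
Sum = 4 + 2 + 4 + 2 + 2 + 4 + 1
= 19 beats


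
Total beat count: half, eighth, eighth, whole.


Working:
Beat values:
  half = 2 beats
  eighth = 0.5 beats
  eighth = 0.5 beats
  whole = 4 beats
Sum = 2 + 0.5 + 0.5 + 4
= 7 beats


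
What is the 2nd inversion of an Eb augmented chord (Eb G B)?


Root position: Eb G B
2nd inversion: move root and 3rd up an octave
Bass note: B
Notes (bottom to top) = B Eb G


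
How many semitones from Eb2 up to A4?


Let's work it out.
Absolute semitone position = octave×12 + chromatic position
Eb2: 2×12 + 3 = 27
A4: 4×12 + 9 = 57
Difference = 57 - 27 = 30
= 30 semitones


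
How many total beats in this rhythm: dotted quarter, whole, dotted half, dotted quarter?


Reasoning:
Beat values:
  dotted quarter = 1.5 beats
  whole = 4 beats
  dotted half = 3 beats
  dotted quarter = 1.5 beats
Sum = 1.5 + 4 + 3 + 1.5
= 10 beats


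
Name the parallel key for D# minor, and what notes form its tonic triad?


Solution.
Parallel keys share the same tonic but differ in mode
D# minor → parallel is D# major
Tonic triad of D# major = D# F## A#
= D# major; triad = D# F## A#


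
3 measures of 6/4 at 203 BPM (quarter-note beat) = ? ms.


Quarter-note beat duration = 60000 / 203 ms
Beats per measure (6/4) = 6
One measure = 6 × 60000 / 203 = 360000 / 203 ms
3 measures = 3 × 360000 / 203 = 1080000 / 203
= 5320.2 ms


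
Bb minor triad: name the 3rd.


Let's work it out.
Minor triad = root + minor 3rd (3 semitones) + perfect 5th (7 semitones)
A triad on Bb stacks thirds, so the chord tones use letter names B-D-F
Root: Bb
Minor 3rd above Bb: Db
Perfect 5th above Bb: F
The 3rd = Db


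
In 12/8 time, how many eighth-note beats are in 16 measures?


Reasoning:
Time signature 12/8: the bottom number 8 means the eighth note gets one count
The top number 12 means 12 eighth-note beats per measure
Total = 12 × 16 measures
= 192 eighth-note beats


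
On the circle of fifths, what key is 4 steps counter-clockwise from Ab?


Let's work it out.
Each counter-clockwise step moves down a perfect 5th (= up a perfect 4th)
From Ab: Ab → Db → F#/Gb → B → E
= E


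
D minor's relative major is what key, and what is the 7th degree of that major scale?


Working:
The relative major shares the key signature and is a minor 3rd above the minor tonic
A minor 3rd above D is F
→ relative major of D minor is F major
F major scale: F G A Bb C D E
= F major; 7th degree = E


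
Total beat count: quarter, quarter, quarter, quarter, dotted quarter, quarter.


Reasoning:
Beat values:
  quarter = 1 beat
  quarter = 1 beat
  quarter = 1 beat
  quarter = 1 beat
  dotted quarter = 1.5 beats
  quarter = 1 beat
Sum = 1 + 1 + 1 + 1 + 1.5 + 1
= 6.5 beats


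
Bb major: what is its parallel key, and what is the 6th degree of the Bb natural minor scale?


Let's work it out.
Parallel keys share the same tonic but differ in mode
Bb major → parallel is Bb minor
Bb natural minor scale: Bb C Db Eb F Gb Ab
= Bb minor; 6th degree = Gb


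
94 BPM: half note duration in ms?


Solution.
One quarter-note beat = 60000 / BPM = 60000 / 94 ms
Half note = 2 × quarter note
Duration = 2 × 60000 / 94 = 120000 / 94
= 1276.6 ms


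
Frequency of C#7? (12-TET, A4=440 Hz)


Working:
f = 440 × 2^(n/12) where n = semitones from A4
C#7: 28 semitones from A4
f = 440 × 2^(28/12)
f = 2217.46 Hz


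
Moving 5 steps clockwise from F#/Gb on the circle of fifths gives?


Let's work it out.
Each clockwise step on the circle of fifths moves up a perfect 5th
From F#/Gb: F#/Gb → Db → Ab → Eb → Bb → F
= F


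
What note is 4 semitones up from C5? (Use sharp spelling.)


Let's work it out.
C5: chromatic position 0 in octave 5 → absolute = 5×12 + 0 = 60
Transpose up 4: 60 + 4 = 64
64 = 5×12 + 4 → E in octave 5
Result = E5


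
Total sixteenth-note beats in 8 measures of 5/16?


Time signature 5/16: the bottom number 16 means the sixteenth note gets one count
The top number 5 means 5 sixteenth-note beats per measure
Total = 5 × 8 measures
= 40 sixteenth-note beats


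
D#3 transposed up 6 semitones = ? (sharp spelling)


Step by step:
D#3: chromatic position 3 in octave 3 → absolute = 3×12 + 3 = 39
Transpose up 6: 39 + 6 = 45
45 = 3×12 + 9 → A in octave 3
Result = A3


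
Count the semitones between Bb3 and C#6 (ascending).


Solution.
Absolute semitone position = octave×12 + chromatic position
Bb3: 3×12 + 10 = 46
C#6: 6×12 + 1 = 73
Difference = 73 - 46 = 27
= 27 semitones


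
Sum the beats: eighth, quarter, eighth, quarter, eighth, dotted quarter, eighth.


Solution.
Beat values:
  eighth = 0.5 beats
  quarter = 1 beat
  eighth = 0.5 beats
  quarter = 1 beat
  eighth = 0.5 beats
  dotted quarter = 1.5 beats
  eighth = 0.5 beats
Sum = 0.5 + 1 + 0.5 + 1 + 0.5 + 1.5 + 0.5
= 5.5 beats


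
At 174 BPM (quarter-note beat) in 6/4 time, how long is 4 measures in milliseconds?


Working:
Quarter-note beat duration = 60000 / 174 ms
Beats per measure (6/4) = 6
One measure = 6 × 60000 / 174 = 360000 / 174 ms
4 measures = 4 × 360000 / 174 = 1440000 / 174
= 8275.9 ms


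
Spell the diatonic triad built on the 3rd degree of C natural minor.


Step by step:
C natural minor scale: C D Eb F G Ab Bb
Diatonic triad on degree 3 stacks scale notes 3, 5, 7: Eb G Bb
Eb→G = 4 semitones; Eb→Bb = 7 semitones → major triad
= Eb G Bb (major)


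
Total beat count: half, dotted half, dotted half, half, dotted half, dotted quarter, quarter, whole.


Solution.
Beat values:
  half = 2 beats
  dotted half = 3 beats
  dotted half = 3 beats
  half = 2 beats
  dotted half = 3 beats
  dotted quarter = 1.5 beats
  quarter = 1 beat
  whole = 4 beats
Sum = 2 + 3 + 3 + 2 + 3 + 1.5 + 1 + 4
= 19.5 beats


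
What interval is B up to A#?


Solution.
Letter names: B → A spans 7 letter names → a 7th
Semitones: B → A# = 11 half-steps
A 7th of 11 semitones is a major 7th
= major 7th


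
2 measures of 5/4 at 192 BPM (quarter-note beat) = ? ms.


Let's work it out.
Quarter-note beat duration = 60000 / 192 ms
Beats per measure (5/4) = 5
One measure = 5 × 60000 / 192 = 300000 / 192 ms
2 measures = 2 × 300000 / 192 = 600000 / 192
= 3125.0 ms


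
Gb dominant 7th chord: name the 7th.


Dominant 7th chord = root + major 3rd + perfect 5th + minor 7th
Seventh chords stack in thirds, so the letter names are G-B-D-F
Root: Gb
Major 3rd above Gb: Bb
Perfect 5th above Gb: Db
Minor 7th above Gb: Fb
The 7th = Fb


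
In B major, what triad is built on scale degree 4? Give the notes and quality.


Reasoning:
B major scale: B C# D# E F# G# A#
Diatonic triad on degree 4 stacks scale notes 4, 6, 1: E G# B
E→G# = 4 semitones; E→B = 7 semitones → major triad
= E G# B (major)


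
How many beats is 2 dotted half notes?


Base half note = 2 beats
Dot 1 adds half the previous value: +1
One dotted half = 2 + 1 = 3
2 of them = 2 × 3 = 6
= 6 beats


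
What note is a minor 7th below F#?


A 7th spans 7 letter names, so from F we land on G
A minor 7th = 10 semitones below F#
Spell G at that pitch: G#
= G#


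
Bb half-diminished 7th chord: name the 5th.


Reasoning:
Half-diminished 7th chord = root + minor 3rd + diminished 5th + minor 7th
Seventh chords stack in thirds, so the letter names are B-D-F-A
Root: Bb
Minor 3rd above Bb: Db
Diminished 5th above Bb: Fb
Minor 7th above Bb: Ab
The 5th = Fb


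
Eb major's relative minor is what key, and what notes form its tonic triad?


Reasoning:
The relative minor shares the major's key signature and starts on its 6th degree
6th degree = a major 6th above the tonic; a major 6th above Eb is C
→ relative minor of Eb major is C minor
Tonic triad of C minor = root + minor 3rd + perfect 5th = C Eb G
= C minor; triad = C Eb G


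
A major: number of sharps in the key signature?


Reasoning:
Sharp major keys follow the circle of fifths: C(0), G(1), D(2), A(3), E(4), B(5), F#(6), C#(7)
A major has 3 sharps
Order of sharps: F# C# G# D# A# E# B# → first 3: F#, C#, G#
= 3 sharps


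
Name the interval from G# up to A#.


Working:
Letter names: G → A spans 2 letter names → a 2nd
Semitones: G# → A# = 2 half-steps
A 2nd of 2 semitones is a major 2nd
= major 2nd


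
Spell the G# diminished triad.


Reasoning:
Diminished triad = root + minor 3rd (3 semitones) + diminished 5th (6 semitones)
A triad on G# stacks thirds, so the chord tones use letter names G-B-D
Root: G#
Minor 3rd above G#: B
Diminished 5th above G#: D
Chord = G# B D


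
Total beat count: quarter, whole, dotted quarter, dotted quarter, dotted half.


Working:
Beat values:
  quarter = 1 beat
  whole = 4 beats
  dotted quarter = 1.5 beats
  dotted quarter = 1.5 beats
  dotted half = 3 beats
Sum = 1 + 4 + 1.5 + 1.5 + 3
= 11 beats


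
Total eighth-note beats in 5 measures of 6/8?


Working:
Time signature 6/8: the bottom number 8 means the eighth note gets one count
The top number 6 means 6 eighth-note beats per measure
Total = 6 × 5 measures
= 30 eighth-note beats


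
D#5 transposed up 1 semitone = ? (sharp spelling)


Working:
D#5: chromatic position 3 in octave 5 → absolute = 5×12 + 3 = 63
Transpose up 1: 63 + 1 = 64
64 = 5×12 + 4 → E in octave 5
Result = E5


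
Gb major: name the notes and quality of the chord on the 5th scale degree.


Gb major scale: Gb Ab Bb Cb Db Eb F
Diatonic triad on degree 5 stacks scale notes 5, 7, 2: Db F Ab
Db→F = 4 semitones; Db→Ab = 7 semitones → major triad
= Db F Ab (major)


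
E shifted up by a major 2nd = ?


Let's work it out.
major 2nd: 2 letter names, 2 semitones
Letter: E + 1 → F
Pitch: E + 2 semitones, spelled as an F → F#
= F#


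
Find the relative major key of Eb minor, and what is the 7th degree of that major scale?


Let's work it out.
The relative major shares the key signature and is a minor 3rd above the minor tonic
A minor 3rd above Eb is Gb
→ relative major of Eb minor is Gb major
Gb major scale: Gb Ab Bb Cb Db Eb F
= Gb major; 7th degree = F


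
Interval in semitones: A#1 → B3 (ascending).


Working:
Absolute semitone position = octave×12 + chromatic position
A#1: 1×12 + 10 = 22
B3: 3×12 + 11 = 47
Difference = 47 - 22 = 25
= 25 semitones


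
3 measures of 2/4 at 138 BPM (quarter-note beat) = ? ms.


Reasoning:
Quarter-note beat duration = 60000 / 138 ms
Beats per measure (2/4) = 2
One measure = 2 × 60000 / 138 = 120000 / 138 ms
3 measures = 3 × 120000 / 138 = 360000 / 138
= 2608.7 ms


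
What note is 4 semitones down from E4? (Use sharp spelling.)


Step by step:
E4: chromatic position 4 in octave 4 → absolute = 4×12 + 4 = 52
Transpose down 4: 52 - 4 = 48
48 = 4×12 + 0 → C in octave 4
Result = C4


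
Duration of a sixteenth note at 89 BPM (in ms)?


Reasoning:
One quarter-note beat = 60000 / BPM = 60000 / 89 ms
Sixteenth note = 1/4 × quarter note
Duration = 1/4 × 60000 / 89 = 15000 / 89
= 168.5 ms


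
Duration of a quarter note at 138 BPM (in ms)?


Working:
One quarter-note beat = 60000 / BPM = 60000 / 138 ms
Duration = 60000 / 138
= 434.8 ms


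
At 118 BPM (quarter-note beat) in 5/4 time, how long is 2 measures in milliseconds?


Step by step:
Quarter-note beat duration = 60000 / 118 ms
Beats per measure (5/4) = 5
One measure = 5 × 60000 / 118 = 300000 / 118 ms
2 measures = 2 × 300000 / 118 = 600000 / 118
= 5084.7 ms


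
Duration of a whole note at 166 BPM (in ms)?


Let's work it out.
One quarter-note beat = 60000 / BPM = 60000 / 166 ms
Whole note = 4 × quarter note
Duration = 4 × 60000 / 166 = 240000 / 166
= 1445.8 ms


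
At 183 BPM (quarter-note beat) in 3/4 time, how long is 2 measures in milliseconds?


Solution.
Quarter-note beat duration = 60000 / 183 ms
Beats per measure (3/4) = 3
One measure = 3 × 60000 / 183 = 180000 / 183 ms
2 measures = 2 × 180000 / 183 = 360000 / 183
= 1967.2 ms


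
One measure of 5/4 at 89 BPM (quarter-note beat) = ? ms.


Quarter-note beat duration = 60000 / 89 ms
Beats per measure (5/4) = 5
One measure = 5 × 60000 / 89 = 300000 / 89 ms
= 3370.8 ms


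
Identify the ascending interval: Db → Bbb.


Reasoning:
Letter names: D → B spans 6 letter names → a 6th
Semitones: Db → Bbb = 8 half-steps
A 6th of 8 semitones is a minor 6th
= minor 6th


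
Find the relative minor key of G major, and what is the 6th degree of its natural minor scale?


Let's work it out.
The relative minor shares the major's key signature and starts on its 6th degree
6th degree = a major 6th above the tonic; a major 6th above G is E
→ relative minor of G major is E minor
E natural minor scale: E F# G A B C D
= E minor; 6th degree = C


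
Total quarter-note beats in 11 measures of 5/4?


Solution.
Time signature 5/4: the bottom number 4 means the quarter note gets one count
The top number 5 means 5 quarter-note beats per measure
Total = 5 × 11 measures
= 55 quarter-note beats


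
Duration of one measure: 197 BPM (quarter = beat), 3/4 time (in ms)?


Reasoning:
Quarter-note beat duration = 60000 / 197 ms
Beats per measure (3/4) = 3
One measure = 3 × 60000 / 197 = 180000 / 197 ms
= 913.7 ms


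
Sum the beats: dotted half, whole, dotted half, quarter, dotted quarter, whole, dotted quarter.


Working:
Beat values:
  dotted half = 3 beats
  whole = 4 beats
  dotted half = 3 beats
  quarter = 1 beat
  dotted quarter = 1.5 beats
  whole = 4 beats
  dotted quarter = 1.5 beats
Sum = 3 + 4 + 3 + 1 + 1.5 + 4 + 1.5
= 18 beats


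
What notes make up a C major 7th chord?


Major 7th chord = root + major 3rd + perfect 5th + major 7th
Seventh chords stack in thirds, so the letter names are C-E-G-B
Root: C
Major 3rd above C: E
Perfect 5th above C: G
Major 7th above C: B
Chord = C E G B


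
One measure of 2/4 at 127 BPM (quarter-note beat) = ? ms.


Reasoning:
Quarter-note beat duration = 60000 / 127 ms
Beats per measure (2/4) = 2
One measure = 2 × 60000 / 127 = 120000 / 127 ms
= 944.9 ms


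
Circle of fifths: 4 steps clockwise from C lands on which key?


Each clockwise step on the circle of fifths moves up a perfect 5th
From C: C → G → D → A → E
= E


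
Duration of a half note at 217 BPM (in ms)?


One quarter-note beat = 60000 / BPM = 60000 / 217 ms
Half note = 2 × quarter note
Duration = 2 × 60000 / 217 = 120000 / 217
= 553.0 ms


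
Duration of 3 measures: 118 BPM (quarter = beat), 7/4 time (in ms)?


Solution.
Quarter-note beat duration = 60000 / 118 ms
Beats per measure (7/4) = 7
One measure = 7 × 60000 / 118 = 420000 / 118 ms
3 measures = 3 × 420000 / 118 = 1260000 / 118
= 10678.0 ms


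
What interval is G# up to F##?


Reasoning:
Letter names: G → F spans 7 letter names → a 7th
Semitones: G# → F## = 11 half-steps
A 7th of 11 semitones is a major 7th
= major 7th


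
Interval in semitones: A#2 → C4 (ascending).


Solution.
Absolute semitone position = octave×12 + chromatic position
A#2: 2×12 + 10 = 34
C4: 4×12 + 0 = 48
Difference = 48 - 34 = 14
= 14 semitones


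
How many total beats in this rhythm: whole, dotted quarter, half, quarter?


Let's work it out.
Beat values:
  whole = 4 beats
  dotted quarter = 1.5 beats
  half = 2 beats
  quarter = 1 beat
Sum = 4 + 1.5 + 2 + 1
= 8.5 beats


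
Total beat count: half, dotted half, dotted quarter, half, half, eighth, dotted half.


Working:
Beat values:
  half = 2 beats
  dotted half = 3 beats
  dotted quarter = 1.5 beats
  half = 2 beats
  half = 2 beats
  eighth = 0.5 beats
  dotted half = 3 beats
Sum = 2 + 3 + 1.5 + 2 + 2 + 0.5 + 3
= 14 beats


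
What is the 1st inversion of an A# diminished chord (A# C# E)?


Solution.
Root position: A# C# E
1st inversion: move root up an octave
Bass note: C#
Notes (bottom to top) = C# E A#


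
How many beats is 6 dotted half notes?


Let's work it out.
Base half note = 2 beats
Dot 1 adds half the previous value: +1
One dotted half = 2 + 1 = 3
6 of them = 6 × 3 = 18
= 18 beats


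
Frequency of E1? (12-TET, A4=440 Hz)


f = 440 × 2^(n/12) where n = semitones from A4
E1: -41 semitones from A4
f = 440 × 2^(-41/12)
f = 41.20 Hz


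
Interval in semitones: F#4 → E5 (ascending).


Reasoning:
Absolute semitone position = octave×12 + chromatic position
F#4: 4×12 + 6 = 54
E5: 5×12 + 4 = 64
Difference = 64 - 54 = 10
= 10 semitones


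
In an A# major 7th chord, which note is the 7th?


Working:
Major 7th chord = root + major 3rd + perfect 5th + major 7th
Seventh chords stack in thirds, so the letter names are A-C-E-G
Root: A#
Major 3rd above A#: C##
Perfect 5th above A#: E#
Major 7th above A#: G##
The 7th = G##


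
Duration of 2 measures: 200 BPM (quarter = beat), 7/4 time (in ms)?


Solution.
Quarter-note beat duration = 60000 / 200 ms
Beats per measure (7/4) = 7
One measure = 7 × 60000 / 200 = 420000 / 200 ms
2 measures = 2 × 420000 / 200 = 840000 / 200
= 4200.0 ms
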